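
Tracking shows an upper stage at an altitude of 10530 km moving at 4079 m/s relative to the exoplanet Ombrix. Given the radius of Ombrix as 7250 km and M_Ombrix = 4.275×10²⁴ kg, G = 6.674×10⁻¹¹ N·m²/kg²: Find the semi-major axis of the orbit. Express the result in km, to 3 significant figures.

μ = GM = 6.674×10⁻¹¹ × 4.275×10²⁴ = 2.853×10¹⁴ m³/s².
r = 7250 + 10530 = 17780 km = 1.778×10⁷ m.
Specific orbital energy ε = v²/2 − μ/r = (4079)²/2 − 2.853×10¹⁴/1.778×10⁷ = -7.728×10⁶ J/kg.
Since ε = −μ/(2a), a = −μ/(2ε) = 1.846×10⁷ m = 18460 km.

a ≈ 18500 km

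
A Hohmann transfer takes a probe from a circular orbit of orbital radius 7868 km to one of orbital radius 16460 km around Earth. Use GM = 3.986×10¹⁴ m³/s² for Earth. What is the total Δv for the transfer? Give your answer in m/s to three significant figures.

r₁ = 7868 km = 7.868×10⁶ m.
r₂ = 16460 km = 1.646×10⁷ m.
Transfer ellipse a_t = (r₁ + r₂)/2 = 1.216×10⁷ m.
At r₁: circular v_c1 = √(μ/r₁) = 7118 m/s; transfer-perigee v_p = √[μ(2/r₁ − 1/a_t)] = 8280 m/s.
Δv₁ = v_p − v_c1 = 1162 m/s.
At r₂: circular v_c2 = √(μ/r₂) = 4921 m/s; transfer-apogee v_a = √[μ(2/r₂ − 1/a_t)] = 3958 m/s.
Δv₂ = v_c2 − v_a = 963.3 m/s.
Total Δv = Δv₁ + Δv₂ = 2125 m/s.

Δv_total ≈ 2130 m/s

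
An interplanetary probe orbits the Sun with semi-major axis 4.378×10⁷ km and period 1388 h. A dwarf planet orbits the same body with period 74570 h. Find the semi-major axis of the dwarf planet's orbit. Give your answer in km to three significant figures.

a₂ ≈ 6.23×10⁸ km

Kepler's third law: a³ ∝ T², so a₂ = a₁ (T₂/T₁)^(2/3).
T₂/T₁ = 53.72, (T₂/T₁)^(2/3) = 14.24.
a₂ = 4.378×10⁷ × 14.24 = 6.233×10⁸ km.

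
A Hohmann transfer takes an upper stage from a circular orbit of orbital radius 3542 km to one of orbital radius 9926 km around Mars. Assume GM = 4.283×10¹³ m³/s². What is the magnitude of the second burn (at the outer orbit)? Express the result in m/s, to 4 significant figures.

Δv ≈ 570.7 m/s

r₁ = 3542 km = 3.542×10⁶ m.
r₂ = 9926 km = 9.926×10⁶ m.
Transfer ellipse a_t = (r₁ + r₂)/2 = 6.734×10⁶ m.
At r₁: circular v_c1 = √(μ/r₁) = 3477 m/s; transfer-periapsis v_p = √[μ(2/r₁ − 1/a_t)] = 4222 m/s.
At r₂: circular v_c2 = √(μ/r₂) = 2077 m/s; transfer-apoapsis v_a = √[μ(2/r₂ − 1/a_t)] = 1507 m/s.
Δv₂ = v_c2 − v_a = 570.7 m/s.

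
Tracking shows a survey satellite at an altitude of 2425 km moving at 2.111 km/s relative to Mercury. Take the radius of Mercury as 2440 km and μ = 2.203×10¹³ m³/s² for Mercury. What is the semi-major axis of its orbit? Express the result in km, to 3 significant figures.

a ≈ 4790 km

r = 2440 + 2425 = 4865.0 km = 4.865×10⁶ m.
Specific orbital energy ε = v²/2 − μ/r = (2111)²/2 − 2.203×10¹³/4.865×10⁶ = -2.300×10⁶ J/kg.
Since ε = −μ/(2a), a = −μ/(2ε) = 4.789×10⁶ m = 4788.9 km.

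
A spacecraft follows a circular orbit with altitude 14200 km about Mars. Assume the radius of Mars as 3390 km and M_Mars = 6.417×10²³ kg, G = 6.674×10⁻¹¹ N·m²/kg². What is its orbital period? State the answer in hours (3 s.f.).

μ = GM = 6.674×10⁻¹¹ × 6.417×10²³ = 4.283×10¹³ m³/s².
r = 3390 + 14200 = 17590 km = 1.7590×10⁷ m.
Kepler's third law: T = 2π√(r³/μ) = 2π√((1.759×10⁷)³ / 4.283×10¹³).
r³/μ = 1.271×10⁸ s², so T = 2π × 1.127×10⁴ = 7.083×10⁴ s.
Converting: 7.083×10⁴ s ÷ 3600 = 19.68 hours.

T ≈ 19.7 hours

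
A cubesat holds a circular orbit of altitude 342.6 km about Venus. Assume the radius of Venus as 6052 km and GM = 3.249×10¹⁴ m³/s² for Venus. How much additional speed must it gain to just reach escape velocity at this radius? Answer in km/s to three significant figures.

Δv ≈ 2.95 km/s

r = 6052 + 342.6 = 6394.6 km = 6.3946×10⁶ m.
Circular speed v_c = √(μ/r) = 7128 m/s.
Escape speed v_esc = √(2μ/r) = √2 × v_c = 10080 m/s.
Δv = v_esc − v_c = 2953 m/s = 2.953 km/s.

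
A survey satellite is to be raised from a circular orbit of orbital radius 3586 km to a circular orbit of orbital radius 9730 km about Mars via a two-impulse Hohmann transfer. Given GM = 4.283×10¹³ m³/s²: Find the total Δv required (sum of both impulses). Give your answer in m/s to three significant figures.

Δv_total ≈ 1280 m/s

r₁ = 3586 km = 3.586×10⁶ m.
r₂ = 9730 km = 9.730×10⁶ m.
Transfer ellipse a_t = (r₁ + r₂)/2 = 6.658×10⁶ m.
At r₁: circular v_c1 = √(μ/r₁) = 3456 m/s; transfer-periapsis v_p = √[μ(2/r₁ − 1/a_t)] = 4178 m/s.
Δv₁ = v_p − v_c1 = 721.9 m/s.
At r₂: circular v_c2 = √(μ/r₂) = 2098 m/s; transfer-apoapsis v_a = √[μ(2/r₂ − 1/a_t)] = 1540 m/s.
Δv₂ = v_c2 − v_a = 558.3 m/s.
Total Δv = Δv₁ + Δv₂ = 1280 m/s.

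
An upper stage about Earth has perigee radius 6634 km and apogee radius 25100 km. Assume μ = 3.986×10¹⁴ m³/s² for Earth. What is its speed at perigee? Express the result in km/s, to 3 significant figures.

Semi-major axis a = (r_p + r_a)/2 = 15867 km = 1.587×10⁷ m.
Vis-viva: v² = μ(2/r − 1/a) = 3.986×10¹⁴ × (3.015×10⁻⁷ − 6.302×10⁻⁸) = 9.505×10⁷ m²/s².
v = 9749 m/s = 9.749 km/s.

v ≈ 9.75 km/s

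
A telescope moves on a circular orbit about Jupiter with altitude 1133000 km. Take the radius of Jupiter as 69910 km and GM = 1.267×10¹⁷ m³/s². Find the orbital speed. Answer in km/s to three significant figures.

r = 69910 + 1133000 = 1202900 km = 1.2029×10⁹ m.
For a circular orbit v = √(μ/r) = √(1.267×10¹⁷ / 1.203×10⁹) = √(1.053×10⁸) = 10260 m/s.
That is 10.26 km/s.

v ≈ 10.3 km/s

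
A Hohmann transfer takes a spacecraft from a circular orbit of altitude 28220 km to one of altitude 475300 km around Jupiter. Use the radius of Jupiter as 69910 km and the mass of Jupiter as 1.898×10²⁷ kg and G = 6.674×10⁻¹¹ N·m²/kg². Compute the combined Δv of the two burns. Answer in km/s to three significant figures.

μ = GM = 6.674×10⁻¹¹ × 1.898×10²⁷ = 1.267×10¹⁷ m³/s².
r₁ = 69910 + 28220 = 98130 km = 9.8130×10⁷ m.
r₂ = 69910 + 475300 = 545210 km = 5.4521×10⁸ m.
Transfer ellipse a_t = (r₁ + r₂)/2 = 3.217×10⁸ m.
At r₁: circular v_c1 = √(μ/r₁) = 35930 m/s; transfer-perijove v_p = √[μ(2/r₁ − 1/a_t)] = 46780 m/s.
Δv₁ = v_p − v_c1 = 10850 m/s.
At r₂: circular v_c2 = √(μ/r₂) = 15240 m/s; transfer-apojove v_a = √[μ(2/r₂ − 1/a_t)] = 8419 m/s.
Δv₂ = v_c2 − v_a = 6824 m/s.
Total Δv = Δv₁ + Δv₂ = 17670 m/s = 17.67 km/s.

Δv_total ≈ 17.7 km/s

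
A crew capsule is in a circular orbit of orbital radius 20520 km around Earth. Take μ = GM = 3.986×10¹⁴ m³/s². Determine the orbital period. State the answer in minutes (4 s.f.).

r = 20520 km = 2.052×10⁷ m.
Kepler's third law: T = 2π√(r³/μ) = 2π√((2.052×10⁷)³ / 3.986×10¹⁴).
r³/μ = 2.168×10⁷ s², so T = 2π × 4.656×10³ = 2.925×10⁴ s.
Converting: 2.925×10⁴ s ÷ 60.00 = 487.6 minutes.

T ≈ 487.6 minutes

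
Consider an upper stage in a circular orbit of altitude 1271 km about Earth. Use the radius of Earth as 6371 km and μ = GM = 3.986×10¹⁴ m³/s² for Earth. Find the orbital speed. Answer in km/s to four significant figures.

r = 6371 + 1271 = 7642.0 km = 7.6420×10⁶ m.
For a circular orbit v = √(μ/r) = √(3.986×10¹⁴ / 7.642×10⁶) = √(5.216×10⁷) = 7222 m/s.
That is 7.222 km/s.

v ≈ 7.222 km/s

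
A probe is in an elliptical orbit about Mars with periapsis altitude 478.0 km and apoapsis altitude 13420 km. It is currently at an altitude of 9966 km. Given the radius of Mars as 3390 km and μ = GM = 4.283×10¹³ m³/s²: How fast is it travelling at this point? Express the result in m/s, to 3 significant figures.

r_p = 3390 + 478.0 = 3868.0 km = 3.8680×10⁶ m.
r_a = 3390 + 13420 = 16810 km = 1.6810×10⁷ m.
r = 3390 + 9966 = 13356 km = 1.336×10⁷ m.
Semi-major axis a = (r_p + r_a)/2 = 10339 km = 1.034×10⁷ m.
Vis-viva: v² = μ(2/r − 1/a) = 4.283×10¹³ × (1.497×10⁻⁷ − 9.672×10⁻⁸) = 2.271×10⁶ m²/s².
v = 1507 m/s.

v ≈ 1510 m/s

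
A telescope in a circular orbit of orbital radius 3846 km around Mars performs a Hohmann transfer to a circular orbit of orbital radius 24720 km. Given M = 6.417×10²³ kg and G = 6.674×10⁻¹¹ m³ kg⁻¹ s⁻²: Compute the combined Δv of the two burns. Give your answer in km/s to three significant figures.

μ = GM = 6.674×10⁻¹¹ × 6.417×10²³ = 4.283×10¹³ m³/s².
r₁ = 3846 km = 3.846×10⁶ m.
r₂ = 24720 km = 2.472×10⁷ m.
Transfer ellipse a_t = (r₁ + r₂)/2 = 1.428×10⁷ m.
At r₁: circular v_c1 = √(μ/r₁) = 3337 m/s; transfer-periapsis v_p = √[μ(2/r₁ − 1/a_t)] = 4390 m/s.
Δv₁ = v_p − v_c1 = 1053 m/s.
At r₂: circular v_c2 = √(μ/r₂) = 1316 m/s; transfer-apoapsis v_a = √[μ(2/r₂ − 1/a_t)] = 683.0 m/s.
Δv₂ = v_c2 − v_a = 633.2 m/s.
Total Δv = Δv₁ + Δv₂ = 1686 m/s = 1.686 km/s.

Δv_total ≈ 1.69 km/s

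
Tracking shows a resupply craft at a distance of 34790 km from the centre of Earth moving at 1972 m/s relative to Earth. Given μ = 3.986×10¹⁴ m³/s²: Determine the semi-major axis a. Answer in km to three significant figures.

r = 3.479×10⁷ m.
Vis-viva rearranged: 1/a = 2/r − v²/μ = 5.749×10⁻⁸ − 9.756×10⁻⁹ = 4.773×10⁻⁸ m⁻¹.
a = 2.095×10⁷ m = 20950 km.

a ≈ 21000 km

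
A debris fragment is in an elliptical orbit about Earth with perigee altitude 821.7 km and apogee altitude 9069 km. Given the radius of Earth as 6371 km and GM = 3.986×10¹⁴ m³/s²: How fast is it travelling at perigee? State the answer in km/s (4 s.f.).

r_p = 6371 + 821.7 = 7192.7 km = 7.1927×10⁶ m.
r_a = 6371 + 9069 = 15440 km = 1.5440×10⁷ m.
Semi-major axis a = (r_p + r_a)/2 = 11316 km = 1.132×10⁷ m.
Vis-viva: v² = μ(2/r − 1/a) = 3.986×10¹⁴ × (2.781×10⁻⁷ − 8.837×10⁻⁸) = 7.561×10⁷ m²/s².
v = 8695 m/s = 8.695 km/s.

v ≈ 8.695 km/s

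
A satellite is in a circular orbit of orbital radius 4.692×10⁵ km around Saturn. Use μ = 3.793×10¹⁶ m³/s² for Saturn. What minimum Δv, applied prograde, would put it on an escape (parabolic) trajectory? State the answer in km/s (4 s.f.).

Δv ≈ 3.724 km/s

r = 4.692×10⁵ km = 4.692×10⁸ m.
Circular speed v_c = √(μ/r) = 8991 m/s.
Escape speed v_esc = √(2μ/r) = √2 × v_c = 12720 m/s.
Δv = v_esc − v_c = 3724 m/s = 3.724 km/s.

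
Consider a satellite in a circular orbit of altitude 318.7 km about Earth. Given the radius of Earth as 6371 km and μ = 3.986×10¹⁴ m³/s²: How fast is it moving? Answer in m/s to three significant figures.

r = 6371 + 318.7 = 6689.7 km = 6.6897×10⁶ m.
For a circular orbit v = √(μ/r) = √(3.986×10¹⁴ / 6.690×10⁶) = √(5.958×10⁷) = 7719 m/s.

v ≈ 7720 m/s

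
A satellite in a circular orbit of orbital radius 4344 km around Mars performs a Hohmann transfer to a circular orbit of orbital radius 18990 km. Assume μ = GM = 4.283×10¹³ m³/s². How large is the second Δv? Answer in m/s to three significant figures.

r₁ = 4344 km = 4.344×10⁶ m.
r₂ = 18990 km = 1.899×10⁷ m.
Transfer ellipse a_t = (r₁ + r₂)/2 = 1.167×10⁷ m.
At r₁: circular v_c1 = √(μ/r₁) = 3140 m/s; transfer-periapsis v_p = √[μ(2/r₁ − 1/a_t)] = 4006 m/s.
At r₂: circular v_c2 = √(μ/r₂) = 1502 m/s; transfer-apoapsis v_a = √[μ(2/r₂ − 1/a_t)] = 916.4 m/s.
Δv₂ = v_c2 − v_a = 585.4 m/s.

Δv ≈ 585 m/s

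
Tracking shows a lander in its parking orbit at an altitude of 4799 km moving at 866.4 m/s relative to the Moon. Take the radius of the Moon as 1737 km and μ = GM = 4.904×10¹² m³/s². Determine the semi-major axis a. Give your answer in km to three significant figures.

a ≈ 6540 km

r = 1737 + 4799 = 6536.0 km = 6.536×10⁶ m.
Vis-viva rearranged: 1/a = 2/r − v²/μ = 3.060×10⁻⁷ − 1.531×10⁻⁷ = 1.529×10⁻⁷ m⁻¹.
a = 6.539×10⁶ m = 6539.0 km.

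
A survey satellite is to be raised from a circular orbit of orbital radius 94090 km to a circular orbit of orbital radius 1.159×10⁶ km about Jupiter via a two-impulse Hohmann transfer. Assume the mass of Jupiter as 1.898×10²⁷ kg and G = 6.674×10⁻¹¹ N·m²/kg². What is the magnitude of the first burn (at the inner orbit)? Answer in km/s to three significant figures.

Δv ≈ 13.2 km/s

μ = GM = 6.674×10⁻¹¹ × 1.898×10²⁷ = 1.267×10¹⁷ m³/s².
r₁ = 94090 km = 9.409×10⁷ m.
r₂ = 1.159×10⁶ km = 1.159×10⁹ m.
Transfer ellipse a_t = (r₁ + r₂)/2 = 6.265×10⁸ m.
At r₁: circular v_c1 = √(μ/r₁) = 36690 m/s; transfer-perijove v_p = √[μ(2/r₁ − 1/a_t)] = 49900 m/s.
Δv₁ = v_p − v_c1 = 13210 m/s.
= 13.21 km/s.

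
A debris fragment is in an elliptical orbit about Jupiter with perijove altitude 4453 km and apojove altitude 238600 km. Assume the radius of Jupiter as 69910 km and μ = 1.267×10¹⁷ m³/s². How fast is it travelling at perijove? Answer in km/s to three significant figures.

v ≈ 52.4 km/s

r_p = 69910 + 4453 = 74363 km = 7.4363×10⁷ m.
r_a = 69910 + 238600 = 308510 km = 3.0851×10⁸ m.
Semi-major axis a = (r_p + r_a)/2 = 1.9144×10⁵ km = 1.914×10⁸ m.
Vis-viva: v² = μ(2/r − 1/a) = 1.267×10¹⁷ × (2.690×10⁻⁸ − 5.224×10⁻⁹) = 2.746×10⁹ m²/s².
v = 52400 m/s = 52.40 km/s.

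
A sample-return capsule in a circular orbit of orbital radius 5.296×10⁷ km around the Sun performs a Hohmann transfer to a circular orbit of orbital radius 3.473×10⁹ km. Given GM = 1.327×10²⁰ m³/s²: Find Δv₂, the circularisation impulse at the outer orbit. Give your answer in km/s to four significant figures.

Δv ≈ 5.110 km/s

r₁ = 5.296×10⁷ km = 5.296×10¹⁰ m.
r₂ = 3.473×10⁹ km = 3.473×10¹² m.
Transfer ellipse a_t = (r₁ + r₂)/2 = 1.763×10¹² m.
At r₁: circular v_c1 = √(μ/r₁) = 50060 m/s; transfer-perihelion v_p = √[μ(2/r₁ − 1/a_t)] = 70260 m/s.
At r₂: circular v_c2 = √(μ/r₂) = 6181 m/s; transfer-aphelion v_a = √[μ(2/r₂ − 1/a_t)] = 1071 m/s.
Δv₂ = v_c2 − v_a = 5110 m/s.
= 5.110 km/s.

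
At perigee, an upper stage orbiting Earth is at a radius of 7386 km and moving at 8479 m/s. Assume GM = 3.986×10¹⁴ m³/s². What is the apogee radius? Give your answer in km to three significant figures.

r_p = 7.386×10⁶ m.
Specific energy ε = v²/2 − μ/r = -1.802×10⁷ J/kg, so a = −μ/(2ε) = 1.106×10⁷ m.
The apsides satisfy r_p + r_a = 2a, so the apogee radius is 2a − r_p = 1.473×10⁷ m = 14734 km.

apogee radius ≈ 14700 km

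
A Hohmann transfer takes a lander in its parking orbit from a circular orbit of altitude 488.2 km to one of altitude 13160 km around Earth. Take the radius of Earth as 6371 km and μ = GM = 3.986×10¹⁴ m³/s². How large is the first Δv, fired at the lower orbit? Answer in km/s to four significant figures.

Δv ≈ 1.651 km/s

r₁ = 6371 + 488.2 = 6859.2 km = 6.8592×10⁶ m.
r₂ = 6371 + 13160 = 19531 km = 1.9531×10⁷ m.
Transfer ellipse a_t = (r₁ + r₂)/2 = 1.320×10⁷ m.
At r₁: circular v_c1 = √(μ/r₁) = 7623 m/s; transfer-perigee v_p = √[μ(2/r₁ − 1/a_t)] = 9274 m/s.
Δv₁ = v_p − v_c1 = 1651 m/s.
= 1.651 km/s.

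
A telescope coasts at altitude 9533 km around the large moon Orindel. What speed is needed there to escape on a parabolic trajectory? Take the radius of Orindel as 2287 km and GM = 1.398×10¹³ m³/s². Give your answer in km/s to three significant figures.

r = 2287 + 9533 = 11820 km = 1.1820×10⁷ m.
Escape speed v_esc = √(2μ/r) = √(2 × 1.398×10¹³ / 1.182×10⁷) = √(2.365×10⁶) = 1538 m/s.
= 1.538 km/s.

v_esc ≈ 1.54 km/s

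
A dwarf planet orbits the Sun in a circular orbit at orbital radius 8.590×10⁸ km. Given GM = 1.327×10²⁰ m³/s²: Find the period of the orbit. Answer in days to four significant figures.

r = 8.590×10⁸ km = 8.590×10¹¹ m.
Kepler's third law: T = 2π√(r³/μ) = 2π√((8.590×10¹¹)³ / 1.327×10²⁰).
r³/μ = 4.776×10¹⁵ s², so T = 2π × 6.911×10⁷ = 4.342×10⁸ s.
Converting: 4.342×10⁸ s ÷ 86400 = 5026 days.

T ≈ 5026 days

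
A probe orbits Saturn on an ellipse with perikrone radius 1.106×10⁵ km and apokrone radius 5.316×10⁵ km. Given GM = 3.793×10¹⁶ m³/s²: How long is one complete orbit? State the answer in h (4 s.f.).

T ≈ 51.56 h

Semi-major axis a = (r_p + r_a)/2 = (1.1060×10⁵ + 5.3160×10⁵)/2 = 3.2110×10⁵ km = 3.211×10⁸ m.
By Kepler's third law T = 2π√(a³/μ) = 2π × 2.954×10⁴ = 1.856×10⁵ s.
= 51.56 h.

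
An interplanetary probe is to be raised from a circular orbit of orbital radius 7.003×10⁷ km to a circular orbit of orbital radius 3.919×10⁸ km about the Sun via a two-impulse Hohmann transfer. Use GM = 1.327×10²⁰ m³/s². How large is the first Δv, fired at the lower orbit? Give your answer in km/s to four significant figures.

r₁ = 7.003×10⁷ km = 7.003×10¹⁰ m.
r₂ = 3.919×10⁸ km = 3.919×10¹¹ m.
Transfer ellipse a_t = (r₁ + r₂)/2 = 2.310×10¹¹ m.
At r₁: circular v_c1 = √(μ/r₁) = 43530 m/s; transfer-perihelion v_p = √[μ(2/r₁ − 1/a_t)] = 56700 m/s.
Δv₁ = v_p − v_c1 = 13170 m/s.
= 13.17 km/s.

Δv ≈ 13.17 km/s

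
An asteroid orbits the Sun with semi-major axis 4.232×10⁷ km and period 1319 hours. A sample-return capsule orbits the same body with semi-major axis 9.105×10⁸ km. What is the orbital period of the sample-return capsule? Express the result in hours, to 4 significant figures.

T₂ ≈ 1.316×10⁵ hours

Kepler's third law: T² ∝ a³, so T₂ = T₁ (a₂/a₁)^(3/2).
a₂/a₁ = 21.51, (a₂/a₁)^(3/2) = 99.79.
T₂ = 1319 × 99.79 = 1.316×10⁵ hours.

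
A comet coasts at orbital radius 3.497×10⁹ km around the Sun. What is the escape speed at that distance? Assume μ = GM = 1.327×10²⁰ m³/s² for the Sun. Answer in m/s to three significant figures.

v_esc ≈ 8710 m/s

r = 3.497×10⁹ km = 3.497×10¹² m.
Escape speed v_esc = √(2μ/r) = √(2 × 1.327×10²⁰ / 3.497×10¹²) = √(7.589×10⁷) = 8712 m/s.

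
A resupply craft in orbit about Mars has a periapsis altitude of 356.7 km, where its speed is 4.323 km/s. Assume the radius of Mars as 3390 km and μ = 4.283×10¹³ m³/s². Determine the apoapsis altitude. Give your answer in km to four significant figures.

apoapsis altitude ≈ 13380 km

r_p = 3390 + 356.7 = 3746.7 km = 3.747×10⁶ m.
Specific energy ε = v²/2 − μ/r = -2.087×10⁶ J/kg, so a = −μ/(2ε) = 1.026×10⁷ m.
The apsides satisfy r_p + r_a = 2a, so the apoapsis radius is 2a − r_p = 1.677×10⁷ m = 16773 km.
Apoapsis altitude = 16773 − 3390 = 13383 km.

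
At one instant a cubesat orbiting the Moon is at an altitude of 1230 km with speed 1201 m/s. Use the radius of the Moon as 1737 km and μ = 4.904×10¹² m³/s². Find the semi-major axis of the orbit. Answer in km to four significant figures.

r = 1737 + 1230 = 2967.0 km = 2.967×10⁶ m.
Vis-viva rearranged: 1/a = 2/r − v²/μ = 6.741×10⁻⁷ − 2.941×10⁻⁷ = 3.800×10⁻⁷ m⁻¹.
a = 2.632×10⁶ m = 2631.9 km.

a ≈ 2632 km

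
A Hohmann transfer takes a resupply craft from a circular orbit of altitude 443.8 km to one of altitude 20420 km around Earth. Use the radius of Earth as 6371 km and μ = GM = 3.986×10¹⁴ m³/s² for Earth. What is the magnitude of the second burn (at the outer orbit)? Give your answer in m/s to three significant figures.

Δv ≈ 1400 m/s

r₁ = 6371 + 443.8 = 6814.8 km = 6.8148×10⁶ m.
r₂ = 6371 + 20420 = 26791 km = 2.6791×10⁷ m.
Transfer ellipse a_t = (r₁ + r₂)/2 = 1.680×10⁷ m.
At r₁: circular v_c1 = √(μ/r₁) = 7648 m/s; transfer-perigee v_p = √[μ(2/r₁ − 1/a_t)] = 9657 m/s.
At r₂: circular v_c2 = √(μ/r₂) = 3857 m/s; transfer-apogee v_a = √[μ(2/r₂ − 1/a_t)] = 2456 m/s.
Δv₂ = v_c2 − v_a = 1401 m/s.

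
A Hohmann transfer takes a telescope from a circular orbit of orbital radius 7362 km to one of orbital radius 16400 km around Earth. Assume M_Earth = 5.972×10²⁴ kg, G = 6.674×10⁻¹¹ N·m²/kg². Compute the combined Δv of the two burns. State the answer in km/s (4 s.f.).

μ = GM = 6.674×10⁻¹¹ × 5.972×10²⁴ = 3.986×10¹⁴ m³/s².
r₁ = 7362 km = 7.362×10⁶ m.
r₂ = 16400 km = 1.640×10⁷ m.
Transfer ellipse a_t = (r₁ + r₂)/2 = 1.188×10⁷ m.
At r₁: circular v_c1 = √(μ/r₁) = 7358 m/s; transfer-perigee v_p = √[μ(2/r₁ − 1/a_t)] = 8645 m/s.
Δv₁ = v_p − v_c1 = 1287 m/s.
At r₂: circular v_c2 = √(μ/r₂) = 4930 m/s; transfer-apogee v_a = √[μ(2/r₂ − 1/a_t)] = 3881 m/s.
Δv₂ = v_c2 − v_a = 1049 m/s.
Total Δv = Δv₁ + Δv₂ = 2336 m/s = 2.336 km/s.

Δv_total ≈ 2.336 km/s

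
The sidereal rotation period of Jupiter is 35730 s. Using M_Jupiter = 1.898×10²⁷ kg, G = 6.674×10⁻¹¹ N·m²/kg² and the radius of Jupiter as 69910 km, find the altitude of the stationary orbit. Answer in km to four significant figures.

μ = GM = 6.674×10⁻¹¹ × 1.898×10²⁷ = 1.267×10¹⁷ m³/s².
A synchronous orbit has period T, so by Kepler's third law a = (μT²/4π²)^(1/3).
μT²/4π² = 1.267×10¹⁷ × (3.573×10⁴)² / 39.48 = 4.096×10²⁴ m³.
a = 1.600×10⁸ m = 1.6000×10⁵ km.
Altitude h = a − R = 1.6000×10⁵ − 69910 = 90094 km.

h_sync ≈ 90090 km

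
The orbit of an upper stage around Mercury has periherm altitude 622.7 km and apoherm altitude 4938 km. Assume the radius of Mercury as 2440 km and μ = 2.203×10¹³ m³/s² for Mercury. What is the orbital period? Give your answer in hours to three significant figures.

r_p = 2440 + 622.7 = 3062.7 km = 3.0627×10⁶ m.
r_a = 2440 + 4938 = 7378.0 km = 7.3780×10⁶ m.
Semi-major axis a = (r_p + r_a)/2 = (3062.7 + 7378.0)/2 = 5220.4 km = 5.220×10⁶ m.
By Kepler's third law T = 2π√(a³/μ) = 2π × 2.541×10³ = 1.597×10⁴ s.
= 4.435 hours.

T ≈ 4.44 hours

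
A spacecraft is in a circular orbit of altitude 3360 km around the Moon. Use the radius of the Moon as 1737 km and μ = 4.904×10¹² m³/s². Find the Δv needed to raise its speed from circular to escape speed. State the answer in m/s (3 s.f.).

Δv ≈ 406 m/s

r = 1737 + 3360 = 5097.0 km = 5.0970×10⁶ m.
Circular speed v_c = √(μ/r) = 980.9 m/s.
Escape speed v_esc = √(2μ/r) = √2 × v_c = 1387 m/s.
Δv = v_esc − v_c = 406.3 m/s.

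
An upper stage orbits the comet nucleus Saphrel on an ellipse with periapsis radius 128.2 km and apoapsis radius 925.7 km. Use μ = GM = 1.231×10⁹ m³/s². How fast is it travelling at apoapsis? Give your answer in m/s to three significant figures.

Semi-major axis a = (r_p + r_a)/2 = 526.95 km = 5.270×10⁵ m.
Vis-viva: v² = μ(2/r − 1/a) = 1.231×10⁹ × (2.161×10⁻⁶ − 1.898×10⁻⁶) = 3.235×10² m²/s².
v = 17.99 m/s.

v ≈ 18.0 m/s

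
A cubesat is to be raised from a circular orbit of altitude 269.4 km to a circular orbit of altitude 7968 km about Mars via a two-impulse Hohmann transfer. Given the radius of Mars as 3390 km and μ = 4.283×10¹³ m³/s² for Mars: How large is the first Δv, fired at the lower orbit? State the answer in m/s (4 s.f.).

r₁ = 3390 + 269.4 = 3659.4 km = 3.6594×10⁶ m.
r₂ = 3390 + 7968 = 11358 km = 1.1358×10⁷ m.
Transfer ellipse a_t = (r₁ + r₂)/2 = 7.509×10⁶ m.
At r₁: circular v_c1 = √(μ/r₁) = 3421 m/s; transfer-periapsis v_p = √[μ(2/r₁ − 1/a_t)] = 4208 m/s.
Δv₁ = v_p − v_c1 = 786.5 m/s.

Δv ≈ 786.5 m/s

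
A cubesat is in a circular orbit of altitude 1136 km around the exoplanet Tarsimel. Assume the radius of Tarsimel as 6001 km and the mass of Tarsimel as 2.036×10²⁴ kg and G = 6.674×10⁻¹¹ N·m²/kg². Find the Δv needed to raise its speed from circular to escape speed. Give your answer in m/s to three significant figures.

μ = GM = 6.674×10⁻¹¹ × 2.036×10²⁴ = 1.359×10¹⁴ m³/s².
r = 6001 + 1136 = 7137.0 km = 7.1370×10⁶ m.
Circular speed v_c = √(μ/r) = 4363 m/s.
Escape speed v_esc = √(2μ/r) = √2 × v_c = 6171 m/s.
Δv = v_esc − v_c = 1807 m/s.

Δv ≈ 1810 m/s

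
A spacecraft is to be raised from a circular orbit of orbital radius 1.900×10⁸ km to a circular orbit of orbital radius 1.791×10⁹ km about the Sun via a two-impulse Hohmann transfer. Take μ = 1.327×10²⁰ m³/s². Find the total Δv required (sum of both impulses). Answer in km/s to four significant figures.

r₁ = 1.900×10⁸ km = 1.900×10¹¹ m.
r₂ = 1.791×10⁹ km = 1.791×10¹² m.
Transfer ellipse a_t = (r₁ + r₂)/2 = 9.905×10¹¹ m.
At r₁: circular v_c1 = √(μ/r₁) = 26430 m/s; transfer-perihelion v_p = √[μ(2/r₁ − 1/a_t)] = 35540 m/s.
Δv₁ = v_p − v_c1 = 9109 m/s.
At r₂: circular v_c2 = √(μ/r₂) = 8608 m/s; transfer-aphelion v_a = √[μ(2/r₂ − 1/a_t)] = 3770 m/s.
Δv₂ = v_c2 − v_a = 4838 m/s.
Total Δv = Δv₁ + Δv₂ = 13950 m/s = 13.95 km/s.

Δv_total ≈ 13.95 km/s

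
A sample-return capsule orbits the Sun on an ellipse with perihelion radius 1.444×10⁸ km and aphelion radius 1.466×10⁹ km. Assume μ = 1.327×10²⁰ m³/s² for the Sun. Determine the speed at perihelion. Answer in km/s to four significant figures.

v ≈ 40.90 km/s

Semi-major axis a = (r_p + r_a)/2 = 8.0520×10⁸ km = 8.052×10¹¹ m.
Vis-viva: v² = μ(2/r − 1/a) = 1.327×10²⁰ × (1.385×10⁻¹¹ − 1.242×10⁻¹²) = 1.673×10⁹ m²/s².
v = 40900 m/s = 40.90 km/s.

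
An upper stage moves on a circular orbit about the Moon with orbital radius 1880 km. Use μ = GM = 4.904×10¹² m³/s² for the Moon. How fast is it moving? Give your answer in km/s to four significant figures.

v ≈ 1.615 km/s

r = 1880 km = 1.880×10⁶ m.
For a circular orbit v = √(μ/r) = √(4.904×10¹² / 1.880×10⁶) = √(2.609×10⁶) = 1615 m/s.
That is 1.615 km/s.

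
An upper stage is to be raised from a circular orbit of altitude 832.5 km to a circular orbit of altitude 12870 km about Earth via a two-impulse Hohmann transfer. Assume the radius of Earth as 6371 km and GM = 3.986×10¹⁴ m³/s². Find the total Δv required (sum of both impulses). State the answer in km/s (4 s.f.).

Δv_total ≈ 2.727 km/s

r₁ = 6371 + 832.5 = 7203.5 km = 7.2035×10⁶ m.
r₂ = 6371 + 12870 = 19241 km = 1.9241×10⁷ m.
Transfer ellipse a_t = (r₁ + r₂)/2 = 1.322×10⁷ m.
At r₁: circular v_c1 = √(μ/r₁) = 7439 m/s; transfer-perigee v_p = √[μ(2/r₁ − 1/a_t)] = 8973 m/s.
Δv₁ = v_p − v_c1 = 1535 m/s.
At r₂: circular v_c2 = √(μ/r₂) = 4552 m/s; transfer-apogee v_a = √[μ(2/r₂ − 1/a_t)] = 3359 m/s.
Δv₂ = v_c2 − v_a = 1192 m/s.
Total Δv = Δv₁ + Δv₂ = 2727 m/s = 2.727 km/s.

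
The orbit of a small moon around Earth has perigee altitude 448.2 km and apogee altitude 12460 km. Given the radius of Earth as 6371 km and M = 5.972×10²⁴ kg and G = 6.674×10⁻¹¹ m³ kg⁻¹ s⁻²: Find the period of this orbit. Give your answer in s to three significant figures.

μ = GM = 6.674×10⁻¹¹ × 5.972×10²⁴ = 3.986×10¹⁴ m³/s².
r_p = 6371 + 448.2 = 6819.2 km = 6.8192×10⁶ m.
r_a = 6371 + 12460 = 18831 km = 1.8831×10⁷ m.
Semi-major axis a = (r_p + r_a)/2 = (6819.2 + 18831)/2 = 12825 km = 1.283×10⁷ m.
By Kepler's third law T = 2π√(a³/μ) = 2π × 2.301×10³ = 1.445×10⁴ s.

T ≈ 14500 s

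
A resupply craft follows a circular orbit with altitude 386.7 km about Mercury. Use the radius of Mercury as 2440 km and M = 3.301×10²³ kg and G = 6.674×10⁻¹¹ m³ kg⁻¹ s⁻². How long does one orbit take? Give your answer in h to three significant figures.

μ = GM = 6.674×10⁻¹¹ × 3.301×10²³ = 2.203×10¹³ m³/s².
r = 2440 + 386.7 = 2826.7 km = 2.8267×10⁶ m.
Kepler's third law: T = 2π√(r³/μ) = 2π√((2.827×10⁶)³ / 2.203×10¹³).
r³/μ = 1.025×10⁶ s², so T = 2π × 1.013×10³ = 6.362×10³ s.
Converting: 6.362×10³ s ÷ 3600 = 1.767 h.

T ≈ 1.77 h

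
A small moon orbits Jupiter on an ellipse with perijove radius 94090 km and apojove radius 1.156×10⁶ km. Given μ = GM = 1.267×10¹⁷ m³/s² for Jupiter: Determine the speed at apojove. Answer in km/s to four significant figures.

Semi-major axis a = (r_p + r_a)/2 = 6.2504×10⁵ km = 6.250×10⁸ m.
Vis-viva: v² = μ(2/r − 1/a) = 1.267×10¹⁷ × (1.730×10⁻⁹ − 1.600×10⁻⁹) = 1.650×10⁷ m²/s².
v = 4062 m/s = 4.062 km/s.

v ≈ 4.062 km/s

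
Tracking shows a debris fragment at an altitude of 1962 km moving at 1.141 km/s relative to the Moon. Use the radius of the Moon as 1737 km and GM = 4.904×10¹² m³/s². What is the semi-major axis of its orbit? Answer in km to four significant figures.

a ≈ 3634 km

r = 1737 + 1962 = 3699.0 km = 3.699×10⁶ m.
Vis-viva rearranged: 1/a = 2/r − v²/μ = 5.407×10⁻⁷ − 2.655×10⁻⁷ = 2.752×10⁻⁷ m⁻¹.
a = 3.634×10⁶ m = 3633.5 km.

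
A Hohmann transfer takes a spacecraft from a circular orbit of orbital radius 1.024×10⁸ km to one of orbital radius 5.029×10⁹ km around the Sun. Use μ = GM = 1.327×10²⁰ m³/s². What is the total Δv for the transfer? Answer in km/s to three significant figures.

r₁ = 1.024×10⁸ km = 1.024×10¹¹ m.
r₂ = 5.029×10⁹ km = 5.029×10¹² m.
Transfer ellipse a_t = (r₁ + r₂)/2 = 2.566×10¹² m.
At r₁: circular v_c1 = √(μ/r₁) = 36000 m/s; transfer-perihelion v_p = √[μ(2/r₁ − 1/a_t)] = 50400 m/s.
Δv₁ = v_p − v_c1 = 14400 m/s.
At r₂: circular v_c2 = √(μ/r₂) = 5137 m/s; transfer-aphelion v_a = √[μ(2/r₂ − 1/a_t)] = 1026 m/s.
Δv₂ = v_c2 − v_a = 4111 m/s.
Total Δv = Δv₁ + Δv₂ = 18510 m/s = 18.51 km/s.

Δv_total ≈ 18.5 km/s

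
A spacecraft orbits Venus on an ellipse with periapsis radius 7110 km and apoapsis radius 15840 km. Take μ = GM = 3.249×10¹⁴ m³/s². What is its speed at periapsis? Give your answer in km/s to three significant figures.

v ≈ 7.94 km/s

Semi-major axis a = (r_p + r_a)/2 = 11475 km = 1.148×10⁷ m.
Vis-viva: v² = μ(2/r − 1/a) = 3.249×10¹⁴ × (2.813×10⁻⁷ − 8.715×10⁻⁸) = 6.308×10⁷ m²/s².
v = 7942 m/s = 7.942 km/s.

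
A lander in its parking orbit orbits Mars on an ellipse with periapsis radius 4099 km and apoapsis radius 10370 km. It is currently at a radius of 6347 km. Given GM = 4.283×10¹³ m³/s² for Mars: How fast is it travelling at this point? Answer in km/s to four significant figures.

Semi-major axis a = (r_p + r_a)/2 = 7234.5 km = 7.234×10⁶ m.
Vis-viva: v² = μ(2/r − 1/a) = 4.283×10¹³ × (3.151×10⁻⁷ − 1.382×10⁻⁷) = 7.576×10⁶ m²/s².
v = 2752 m/s = 2.752 km/s.

v ≈ 2.752 km/s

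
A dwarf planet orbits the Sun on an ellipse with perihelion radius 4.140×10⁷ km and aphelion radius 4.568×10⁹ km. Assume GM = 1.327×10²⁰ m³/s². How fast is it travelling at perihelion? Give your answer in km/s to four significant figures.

Semi-major axis a = (r_p + r_a)/2 = 2.3047×10⁹ km = 2.305×10¹² m.
Vis-viva: v² = μ(2/r − 1/a) = 1.327×10²⁰ × (4.831×10⁻¹¹ − 4.339×10⁻¹³) = 6.353×10⁹ m²/s².
v = 79710 m/s = 79.71 km/s.

v ≈ 79.71 km/s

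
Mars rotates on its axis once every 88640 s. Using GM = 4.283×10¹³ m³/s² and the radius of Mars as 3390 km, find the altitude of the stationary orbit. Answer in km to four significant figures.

h_sync ≈ 17040 km

A synchronous orbit has period T, so by Kepler's third law a = (μT²/4π²)^(1/3).
μT²/4π² = 4.283×10¹³ × (8.864×10⁴)² / 39.48 = 8.524×10²¹ m³.
a = 2.043×10⁷ m = 20428 km.
Altitude h = a − R = 20428 − 3390 = 17038 km.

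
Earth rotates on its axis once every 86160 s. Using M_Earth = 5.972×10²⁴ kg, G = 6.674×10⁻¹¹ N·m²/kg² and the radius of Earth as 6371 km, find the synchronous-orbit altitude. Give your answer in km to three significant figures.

h_sync ≈ 35800 km

μ = GM = 6.674×10⁻¹¹ × 5.972×10²⁴ = 3.986×10¹⁴ m³/s².
A synchronous orbit has period T, so by Kepler's third law a = (μT²/4π²)^(1/3).
μT²/4π² = 3.986×10¹⁴ × (8.616×10⁴)² / 39.48 = 7.495×10²² m³.
a = 4.216×10⁷ m = 42162 km.
Altitude h = a − R = 42162 − 6371 = 35791 km.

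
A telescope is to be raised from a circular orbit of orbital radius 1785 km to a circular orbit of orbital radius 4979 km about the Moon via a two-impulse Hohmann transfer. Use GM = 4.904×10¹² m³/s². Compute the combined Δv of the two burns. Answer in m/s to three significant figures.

r₁ = 1785 km = 1.785×10⁶ m.
r₂ = 4979 km = 4.979×10⁶ m.
Transfer ellipse a_t = (r₁ + r₂)/2 = 3.382×10⁶ m.
At r₁: circular v_c1 = √(μ/r₁) = 1658 m/s; transfer-perilune v_p = √[μ(2/r₁ − 1/a_t)] = 2011 m/s.
Δv₁ = v_p − v_c1 = 353.6 m/s.
At r₂: circular v_c2 = √(μ/r₂) = 992.4 m/s; transfer-apolune v_a = √[μ(2/r₂ − 1/a_t)] = 721.0 m/s.
Δv₂ = v_c2 − v_a = 271.4 m/s.
Total Δv = Δv₁ + Δv₂ = 625.1 m/s.

Δv_total ≈ 625 m/s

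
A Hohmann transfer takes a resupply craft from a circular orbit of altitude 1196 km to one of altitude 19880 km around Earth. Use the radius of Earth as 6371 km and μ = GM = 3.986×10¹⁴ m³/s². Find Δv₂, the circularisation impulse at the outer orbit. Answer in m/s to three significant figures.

r₁ = 6371 + 1196 = 7567.0 km = 7.5670×10⁶ m.
r₂ = 6371 + 19880 = 26251 km = 2.6251×10⁷ m.
Transfer ellipse a_t = (r₁ + r₂)/2 = 1.691×10⁷ m.
At r₁: circular v_c1 = √(μ/r₁) = 7258 m/s; transfer-perigee v_p = √[μ(2/r₁ − 1/a_t)] = 9043 m/s.
At r₂: circular v_c2 = √(μ/r₂) = 3897 m/s; transfer-apogee v_a = √[μ(2/r₂ − 1/a_t)] = 2607 m/s.
Δv₂ = v_c2 − v_a = 1290 m/s.

Δv ≈ 1290 m/s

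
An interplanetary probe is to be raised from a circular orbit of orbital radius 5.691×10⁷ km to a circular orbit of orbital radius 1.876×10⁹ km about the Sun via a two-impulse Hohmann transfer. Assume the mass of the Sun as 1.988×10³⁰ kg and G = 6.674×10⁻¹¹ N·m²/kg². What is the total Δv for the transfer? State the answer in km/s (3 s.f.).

Δv_total ≈ 25.4 km/s

μ = GM = 6.674×10⁻¹¹ × 1.988×10³⁰ = 1.327×10²⁰ m³/s².
r₁ = 5.691×10⁷ km = 5.691×10¹⁰ m.
r₂ = 1.876×10⁹ km = 1.876×10¹² m.
Transfer ellipse a_t = (r₁ + r₂)/2 = 9.665×10¹¹ m.
At r₁: circular v_c1 = √(μ/r₁) = 48280 m/s; transfer-perihelion v_p = √[μ(2/r₁ − 1/a_t)] = 67270 m/s.
Δv₁ = v_p − v_c1 = 18990 m/s.
At r₂: circular v_c2 = √(μ/r₂) = 8410 m/s; transfer-aphelion v_a = √[μ(2/r₂ − 1/a_t)] = 2041 m/s.
Δv₂ = v_c2 − v_a = 6369 m/s.
Total Δv = Δv₁ + Δv₂ = 25360 m/s = 25.36 km/s.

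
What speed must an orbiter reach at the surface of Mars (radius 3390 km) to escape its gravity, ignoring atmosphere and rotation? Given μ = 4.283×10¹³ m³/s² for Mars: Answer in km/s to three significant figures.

v_esc ≈ 5.03 km/s

r = R = 3.390×10⁶ m.
Escape speed v_esc = √(2μ/r) = √(2 × 4.283×10¹³ / 3.390×10⁶) = √(2.527×10⁷) = 5027 m/s.
= 5.027 km/s.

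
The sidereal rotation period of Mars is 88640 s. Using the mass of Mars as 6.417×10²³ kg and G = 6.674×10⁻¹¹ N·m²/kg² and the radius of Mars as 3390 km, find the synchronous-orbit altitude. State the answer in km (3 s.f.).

μ = GM = 6.674×10⁻¹¹ × 6.417×10²³ = 4.283×10¹³ m³/s².
A synchronous orbit has period T, so by Kepler's third law a = (μT²/4π²)^(1/3).
μT²/4π² = 4.283×10¹³ × (8.864×10⁴)² / 39.48 = 8.524×10²¹ m³.
a = 2.043×10⁷ m = 20427 km.
Altitude h = a − R = 20427 − 3390 = 17037 km.

h_sync ≈ 17000 km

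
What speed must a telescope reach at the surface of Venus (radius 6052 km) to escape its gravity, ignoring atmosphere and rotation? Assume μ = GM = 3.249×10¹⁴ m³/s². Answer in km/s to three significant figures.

r = R = 6.052×10⁶ m.
Escape speed v_esc = √(2μ/r) = √(2 × 3.249×10¹⁴ / 6.052×10⁶) = √(1.074×10⁸) = 10360 m/s.
= 10.36 km/s.

v_esc ≈ 10.4 km/s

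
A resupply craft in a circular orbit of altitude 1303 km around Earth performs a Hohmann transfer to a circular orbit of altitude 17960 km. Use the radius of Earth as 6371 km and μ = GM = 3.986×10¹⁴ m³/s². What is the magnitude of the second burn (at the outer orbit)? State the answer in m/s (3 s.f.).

Δv ≈ 1240 m/s

r₁ = 6371 + 1303 = 7674.0 km = 7.6740×10⁶ m.
r₂ = 6371 + 17960 = 24331 km = 2.4331×10⁷ m.
Transfer ellipse a_t = (r₁ + r₂)/2 = 1.600×10⁷ m.
At r₁: circular v_c1 = √(μ/r₁) = 7207 m/s; transfer-perigee v_p = √[μ(2/r₁ − 1/a_t)] = 8887 m/s.
At r₂: circular v_c2 = √(μ/r₂) = 4048 m/s; transfer-apogee v_a = √[μ(2/r₂ − 1/a_t)] = 2803 m/s.
Δv₂ = v_c2 − v_a = 1245 m/s.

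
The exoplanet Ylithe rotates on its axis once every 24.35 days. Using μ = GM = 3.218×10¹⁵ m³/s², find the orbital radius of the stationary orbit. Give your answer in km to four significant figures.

r_sync ≈ 7.119×10⁵ km

T = 24.35 days = 2.104×10⁶ s.
A synchronous orbit has period T, so by Kepler's third law a = (μT²/4π²)^(1/3).
μT²/4π² = 3.218×10¹⁵ × (2.104×10⁶)² / 39.48 = 3.608×10²⁶ m³.
a = 7.119×10⁸ m = 7.1190×10⁵ km.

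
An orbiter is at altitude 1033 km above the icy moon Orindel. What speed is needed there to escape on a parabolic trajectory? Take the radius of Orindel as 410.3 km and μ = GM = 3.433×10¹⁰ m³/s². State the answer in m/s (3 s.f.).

r = 410.3 + 1033 = 1443.3 km = 1.4433×10⁶ m.
Escape speed v_esc = √(2μ/r) = √(2 × 3.433×10¹⁰ / 1.443×10⁶) = √(4.757×10⁴) = 218.1 m/s.

v_esc ≈ 218 m/s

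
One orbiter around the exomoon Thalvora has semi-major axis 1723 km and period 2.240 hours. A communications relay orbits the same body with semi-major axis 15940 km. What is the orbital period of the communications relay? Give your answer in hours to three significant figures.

T₂ ≈ 63.0 hours

Kepler's third law: T² ∝ a³, so T₂ = T₁ (a₂/a₁)^(3/2).
a₂/a₁ = 9.251, (a₂/a₁)^(3/2) = 28.14.
T₂ = 2.240 × 28.14 = 63.03 hours.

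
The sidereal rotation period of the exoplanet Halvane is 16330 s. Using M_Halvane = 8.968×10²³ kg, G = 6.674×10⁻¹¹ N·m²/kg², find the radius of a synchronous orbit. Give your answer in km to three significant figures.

μ = GM = 6.674×10⁻¹¹ × 8.968×10²³ = 5.985×10¹³ m³/s².
A synchronous orbit has period T, so by Kepler's third law a = (μT²/4π²)^(1/3).
μT²/4π² = 5.985×10¹³ × (1.633×10⁴)² / 39.48 = 4.043×10²⁰ m³.
a = 7.394×10⁶ m = 7394.3 km.

r_sync ≈ 7390 km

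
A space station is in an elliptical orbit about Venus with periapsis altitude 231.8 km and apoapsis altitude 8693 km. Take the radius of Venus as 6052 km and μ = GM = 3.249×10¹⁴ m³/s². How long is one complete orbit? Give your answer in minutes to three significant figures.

T ≈ 198 minutes

r_p = 6052 + 231.8 = 6283.8 km = 6.2838×10⁶ m.
r_a = 6052 + 8693 = 14745 km = 1.4745×10⁷ m.
Semi-major axis a = (r_p + r_a)/2 = (6283.8 + 14745)/2 = 10514 km = 1.051×10⁷ m.
By Kepler's third law T = 2π√(a³/μ) = 2π × 1.891×10³ = 1.188×10⁴ s.
= 198.1 minutes.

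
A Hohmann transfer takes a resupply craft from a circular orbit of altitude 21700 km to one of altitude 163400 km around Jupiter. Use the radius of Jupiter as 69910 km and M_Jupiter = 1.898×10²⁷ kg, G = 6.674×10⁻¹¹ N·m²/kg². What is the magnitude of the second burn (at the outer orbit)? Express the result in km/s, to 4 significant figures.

Δv ≈ 5.804 km/s

μ = GM = 6.674×10⁻¹¹ × 1.898×10²⁷ = 1.267×10¹⁷ m³/s².
r₁ = 69910 + 21700 = 91610 km = 9.1610×10⁷ m.
r₂ = 69910 + 163400 = 233310 km = 2.3331×10⁸ m.
Transfer ellipse a_t = (r₁ + r₂)/2 = 1.625×10⁸ m.
At r₁: circular v_c1 = √(μ/r₁) = 37190 m/s; transfer-perijove v_p = √[μ(2/r₁ − 1/a_t)] = 44560 m/s.
At r₂: circular v_c2 = √(μ/r₂) = 23300 m/s; transfer-apojove v_a = √[μ(2/r₂ − 1/a_t)] = 17500 m/s.
Δv₂ = v_c2 − v_a = 5804 m/s.
= 5.804 km/s.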